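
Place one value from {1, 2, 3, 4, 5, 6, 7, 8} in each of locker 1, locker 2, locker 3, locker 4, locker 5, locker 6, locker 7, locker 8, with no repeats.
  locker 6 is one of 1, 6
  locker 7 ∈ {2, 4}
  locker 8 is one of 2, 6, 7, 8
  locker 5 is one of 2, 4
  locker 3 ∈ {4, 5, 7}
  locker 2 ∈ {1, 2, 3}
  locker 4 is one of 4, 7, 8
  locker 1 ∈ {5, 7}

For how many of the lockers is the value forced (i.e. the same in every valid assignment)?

The 8 variables together cover exactly {1, 2, 3, 4, 5, 6, 7, 8} — 8 values for 8 variables — and 3 appears only in locker 2's list, so locker 2 = 3.
The 7 still-open variables draw from only 7 values {1, 2, 4, 5, 6, 7, 8}, so each is used; only locker 6 can be 1, hence locker 6 = 1.
The 6 still-open variables together cover exactly {2, 4, 5, 6, 7, 8} — 6 values for 6 variables — and 6 appears only in locker 8's list, so locker 8 = 6.
Among the 5 still-open variables, 8 fits only locker 4 (and all 5 values in {2, 4, 5, 7, 8} must be used), so locker 4 = 8.
locker 5 and locker 7 between them cover only {2, 4} — a naked pair. Remove those values from locker 3.
Determined: locker 2=3, locker 4=8, locker 6=1, locker 8=6. The other lockers each still have more than one consistent value. That makes 4.

4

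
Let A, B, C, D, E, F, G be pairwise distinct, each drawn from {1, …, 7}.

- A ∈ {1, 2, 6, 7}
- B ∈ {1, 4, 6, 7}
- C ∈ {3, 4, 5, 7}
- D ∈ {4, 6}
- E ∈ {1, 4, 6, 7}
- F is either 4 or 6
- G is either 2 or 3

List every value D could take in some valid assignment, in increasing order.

4, 6

The 7 variables together cover exactly {1, 2, 3, 4, 5, 6, 7} — 7 values for 7 variables — and 5 appears only in C's list, so C = 5.
The 6 still-open variables together cover exactly {1, 2, 3, 4, 6, 7} — 6 values for 6 variables — and 3 appears only in G's list, so G = 3.
The 5 still-open variables together cover exactly {1, 2, 4, 6, 7} — 5 values for 5 variables — and 2 appears only in A's list, so A = 2.
The 2 variables D and F are confined to {4, 6}, which locks those values in; drop them from B, E.
No further eliminations apply; D can still be any of 4, 6.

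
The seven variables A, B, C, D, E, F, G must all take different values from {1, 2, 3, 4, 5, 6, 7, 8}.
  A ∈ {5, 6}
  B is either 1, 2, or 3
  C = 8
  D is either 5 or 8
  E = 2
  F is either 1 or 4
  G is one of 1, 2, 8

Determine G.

1

C's domain is down to {8}, so C = 8. Strike 8 from D, G.
D has just one choice, so D = 5. Eliminate 5 elsewhere: A.
E's domain is down to {2}, so E = 2. Remove 2 from B, G.
So G = 1.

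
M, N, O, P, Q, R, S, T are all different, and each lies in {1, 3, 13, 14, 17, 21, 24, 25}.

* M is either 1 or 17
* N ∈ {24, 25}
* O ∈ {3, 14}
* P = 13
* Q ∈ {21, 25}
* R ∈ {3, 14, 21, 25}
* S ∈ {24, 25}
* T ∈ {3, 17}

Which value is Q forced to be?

21

P has just one choice, so P = 13.
The 7 still-open variables together cover exactly {1, 3, 14, 17, 21, 24, 25} — 7 values for 7 variables — and 1 appears only in M's list, so M = 1.
The 6 still-open variables together cover exactly {3, 14, 17, 21, 24, 25} — 6 values for 6 variables — and 17 appears only in T's list, so T = 17.
N and S share exactly the 2 values {24, 25}; by pigeonhole those values go to them, so strike 24, 25 from Q, R.
So Q = 21.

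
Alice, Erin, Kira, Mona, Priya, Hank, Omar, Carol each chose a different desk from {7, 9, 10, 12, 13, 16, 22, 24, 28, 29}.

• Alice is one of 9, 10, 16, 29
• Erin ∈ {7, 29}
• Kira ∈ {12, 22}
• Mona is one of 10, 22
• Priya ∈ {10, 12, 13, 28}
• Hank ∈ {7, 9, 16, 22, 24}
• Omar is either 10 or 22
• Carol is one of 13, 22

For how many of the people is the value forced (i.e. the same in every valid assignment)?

3

The 2 variables Mona and Omar are confined to {10, 22}, which locks those values in; drop them from Alice, Kira, Priya, Hank, Carol.
Kira's domain is down to {12}, so Kira = 12. Strike 12 from Priya.
Carol must be 13 (only option left). Eliminate 13 elsewhere: Priya.
Priya has just one choice, so Priya = 28.
Determined: Kira=12, Priya=28, Carol=13. The other people each still have more than one consistent value. That makes 3.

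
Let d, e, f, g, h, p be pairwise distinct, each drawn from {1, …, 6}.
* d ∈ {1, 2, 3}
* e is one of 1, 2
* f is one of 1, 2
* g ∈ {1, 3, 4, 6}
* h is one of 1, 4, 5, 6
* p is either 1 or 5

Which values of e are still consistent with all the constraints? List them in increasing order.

1, 2

The 2 variables e and f are confined to {1, 2}, which locks those values in; drop them from d, g, h, p.
That leaves d = 3. Strike 3 from g.
That leaves p = 5. So h can't be 5.
No further eliminations apply; e can still be any of 1, 2.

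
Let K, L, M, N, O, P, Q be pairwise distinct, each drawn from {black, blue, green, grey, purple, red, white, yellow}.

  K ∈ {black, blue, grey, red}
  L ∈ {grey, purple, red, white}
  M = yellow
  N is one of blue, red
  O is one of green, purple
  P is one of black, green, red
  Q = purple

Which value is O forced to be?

M has just one choice, so M = yellow.
Q's domain is down to {purple}, so Q = purple. Remove purple from L, O.
So O = green.

green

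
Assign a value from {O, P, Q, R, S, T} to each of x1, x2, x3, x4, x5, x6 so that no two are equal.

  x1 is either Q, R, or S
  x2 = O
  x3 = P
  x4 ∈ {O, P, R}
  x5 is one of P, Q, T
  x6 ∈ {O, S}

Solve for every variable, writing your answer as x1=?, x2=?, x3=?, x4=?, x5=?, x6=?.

x1=Q, x2=O, x3=P, x4=R, x5=T, x6=S

x2 has just one choice, so x2 = O. Eliminate O elsewhere: x4, x6.
x3 must be P (only option left). So x4, x5 can't be P.
x4's domain is down to {R}, so x4 = R. So x1 can't be R.
That leaves x6 = S. Strike S from x1.
x1 must be Q (only option left). Eliminate Q elsewhere: x5.
x5's domain is down to {T}, so x5 = T.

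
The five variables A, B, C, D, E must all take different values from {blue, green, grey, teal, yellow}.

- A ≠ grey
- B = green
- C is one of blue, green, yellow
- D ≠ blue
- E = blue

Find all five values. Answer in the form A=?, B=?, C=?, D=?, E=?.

A=teal, B=green, C=yellow, D=grey, E=blue

B's domain is down to {green}, so B = green. Remove green from A, C, D.
E has just one choice, so E = blue. Remove blue from A, C.
That leaves C = yellow. Strike yellow from A, D.
That leaves A = teal. Remove teal from D.
D's domain is down to {grey}, so D = grey.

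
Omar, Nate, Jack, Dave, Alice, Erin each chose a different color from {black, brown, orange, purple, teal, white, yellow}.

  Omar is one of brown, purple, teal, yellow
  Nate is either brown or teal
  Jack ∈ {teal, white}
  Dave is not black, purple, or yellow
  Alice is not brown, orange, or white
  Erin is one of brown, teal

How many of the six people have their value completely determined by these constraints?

2

The 2 variables Nate and Erin are confined to {brown, teal}, which locks those values in; drop them from Omar, Jack, Dave, Alice.
Jack has just one choice, so Jack = white. Eliminate white elsewhere: Dave.
That leaves Dave = orange.
Determined: Jack=white, Dave=orange. The other people each still have more than one consistent value. That makes 2.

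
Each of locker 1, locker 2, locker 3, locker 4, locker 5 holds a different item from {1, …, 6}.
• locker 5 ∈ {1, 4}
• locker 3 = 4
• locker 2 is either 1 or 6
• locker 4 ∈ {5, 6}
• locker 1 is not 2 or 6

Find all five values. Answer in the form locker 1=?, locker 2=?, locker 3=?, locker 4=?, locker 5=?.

locker 1=3, locker 2=6, locker 3=4, locker 4=5, locker 5=1

locker 3 has just one choice, so locker 3 = 4. Strike 4 from locker 1, locker 5.
That leaves locker 5 = 1. Strike 1 from locker 1, locker 2.
locker 2 must be 6 (only option left). Remove 6 from locker 4.
That leaves locker 4 = 5. Remove 5 from locker 1.
locker 1's domain is down to {3}, so locker 1 = 3.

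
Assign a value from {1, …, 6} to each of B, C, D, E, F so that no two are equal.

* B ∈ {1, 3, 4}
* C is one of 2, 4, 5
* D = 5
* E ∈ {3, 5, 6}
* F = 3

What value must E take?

6

D has just one choice, so D = 5. Remove 5 from C, E.
F has just one choice, so F = 3. Strike 3 from B, E.
So E = 6.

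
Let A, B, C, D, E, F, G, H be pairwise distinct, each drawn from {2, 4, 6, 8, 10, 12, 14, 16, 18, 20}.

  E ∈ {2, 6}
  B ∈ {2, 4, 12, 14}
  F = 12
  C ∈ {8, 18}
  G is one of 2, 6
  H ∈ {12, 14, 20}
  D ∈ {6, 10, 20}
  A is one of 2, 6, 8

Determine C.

F has just one choice, so F = 12. Remove 12 from B, H.
The 2 variables E and G are confined to {2, 6}, which locks those values in; drop them from A, B, D.
A's domain is down to {8}, so A = 8. Eliminate 8 elsewhere: C.
So C = 18.

18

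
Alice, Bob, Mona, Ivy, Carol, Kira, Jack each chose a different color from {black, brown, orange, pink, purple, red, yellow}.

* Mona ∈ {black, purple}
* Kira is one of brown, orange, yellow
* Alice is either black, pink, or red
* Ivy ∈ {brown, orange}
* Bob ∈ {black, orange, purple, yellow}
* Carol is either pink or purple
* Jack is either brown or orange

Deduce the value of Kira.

The 7 variables draw from only 7 values {black, brown, orange, pink, purple, red, yellow}, so each is used; only Alice can be red, hence Alice = red.
The 6 still-open variables draw from only 6 values {black, brown, orange, pink, purple, yellow}, so each is used; only Carol can be pink, hence Carol = pink.
Ivy and Jack between them cover only {brown, orange} — a naked pair. Remove those values from Bob, Kira.
So Kira = yellow.

yellow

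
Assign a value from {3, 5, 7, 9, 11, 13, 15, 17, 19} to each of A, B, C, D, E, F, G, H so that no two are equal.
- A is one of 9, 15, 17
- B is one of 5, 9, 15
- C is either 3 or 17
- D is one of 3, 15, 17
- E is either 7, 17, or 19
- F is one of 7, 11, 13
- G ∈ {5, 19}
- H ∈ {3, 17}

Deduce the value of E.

C and H share exactly the 2 values {3, 17}; by pigeonhole those values go to them, so strike 3, 17 from A, D, E.
That leaves D = 15. Remove 15 from A, B.
A's domain is down to {9}, so A = 9. Strike 9 from B.
B has just one choice, so B = 5. Strike 5 from G.
That leaves G = 19. Eliminate 19 elsewhere: E.
So E = 7.

7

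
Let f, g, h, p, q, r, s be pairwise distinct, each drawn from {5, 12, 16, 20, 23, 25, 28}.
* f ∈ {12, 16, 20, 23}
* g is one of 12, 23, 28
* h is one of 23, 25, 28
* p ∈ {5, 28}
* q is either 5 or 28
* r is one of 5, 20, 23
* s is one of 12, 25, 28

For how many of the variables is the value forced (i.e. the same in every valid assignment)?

2

Among the 7 variables, 16 fits only f (and all 7 values in {5, 12, 16, 20, 23, 25, 28} must be used), so f = 16.
Among the 6 still-open variables, 20 fits only r (and all 6 values in {5, 12, 20, 23, 25, 28} must be used), so r = 20.
The 2 variables p and q are confined to {5, 28}, which locks those values in; drop them from g, h, s.
Determined: f=16, r=20. The other variables each still have more than one consistent value. That makes 2.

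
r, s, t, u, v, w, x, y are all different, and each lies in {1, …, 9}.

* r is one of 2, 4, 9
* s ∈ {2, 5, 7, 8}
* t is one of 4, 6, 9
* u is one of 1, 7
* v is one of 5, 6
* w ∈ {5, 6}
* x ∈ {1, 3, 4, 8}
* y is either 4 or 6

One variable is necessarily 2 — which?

r

The 2 variables v and w are confined to {5, 6}, which locks those values in; drop them from s, t, y.
y must be 4 (only option left). So r, t, x can't be 4.
t's domain is down to {9}, so t = 9. Strike 9 from r.
So 2 goes to r.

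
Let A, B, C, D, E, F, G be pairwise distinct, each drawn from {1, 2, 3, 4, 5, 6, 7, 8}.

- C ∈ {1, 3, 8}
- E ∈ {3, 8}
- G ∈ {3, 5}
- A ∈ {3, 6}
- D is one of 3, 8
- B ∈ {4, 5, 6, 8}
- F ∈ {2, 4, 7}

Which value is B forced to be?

4

D and E between them cover only {3, 8} — a naked pair. Remove those values from A, B, C, G.
A must be 6 (only option left). Eliminate 6 elsewhere: B.
C must be 1 (only option left).
G's domain is down to {5}, so G = 5. Remove 5 from B.
So B = 4.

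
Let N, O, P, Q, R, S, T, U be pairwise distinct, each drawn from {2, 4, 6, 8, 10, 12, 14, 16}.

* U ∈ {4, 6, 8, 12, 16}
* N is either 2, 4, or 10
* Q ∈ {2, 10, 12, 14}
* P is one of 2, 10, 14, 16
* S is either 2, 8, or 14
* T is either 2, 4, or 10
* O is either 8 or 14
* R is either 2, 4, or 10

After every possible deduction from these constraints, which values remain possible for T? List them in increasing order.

The 8 variables together cover exactly {2, 4, 6, 8, 10, 12, 14, 16} — 8 values for 8 variables — and 6 appears only in U's list, so U = 6.
Among the 7 still-open variables, 12 fits only Q (and all 7 values in {2, 4, 8, 10, 12, 14, 16} must be used), so Q = 12.
The 6 still-open variables draw from only 6 values {2, 4, 8, 10, 14, 16}, so each is used; only P can be 16, hence P = 16.
N, R, T between them cover only {2, 4, 10} — a naked triple. Remove those values from S.
No further eliminations apply; T can still be any of 2, 4, 10.

2, 4, 10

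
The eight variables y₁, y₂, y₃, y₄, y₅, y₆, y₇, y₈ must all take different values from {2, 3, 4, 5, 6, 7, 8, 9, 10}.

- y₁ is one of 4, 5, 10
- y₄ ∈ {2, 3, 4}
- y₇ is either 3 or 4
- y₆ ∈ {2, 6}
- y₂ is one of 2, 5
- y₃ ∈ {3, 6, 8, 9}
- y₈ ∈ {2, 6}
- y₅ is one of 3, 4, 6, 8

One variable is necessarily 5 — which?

The 8 variables draw from only 8 values {2, 3, 4, 5, 6, 8, 9, 10}, so each is used; only y₃ can be 9, hence y₃ = 9.
The 7 still-open variables together cover exactly {2, 3, 4, 5, 6, 8, 10} — 7 values for 7 variables — and 8 appears only in y₅'s list, so y₅ = 8.
The 6 still-open variables draw from only 6 values {2, 3, 4, 5, 6, 10}, so each is used; only y₁ can be 10, hence y₁ = 10.
The 5 still-open variables draw from only 5 values {2, 3, 4, 5, 6}, so each is used; only y₂ can be 5, hence y₂ = 5.

y₂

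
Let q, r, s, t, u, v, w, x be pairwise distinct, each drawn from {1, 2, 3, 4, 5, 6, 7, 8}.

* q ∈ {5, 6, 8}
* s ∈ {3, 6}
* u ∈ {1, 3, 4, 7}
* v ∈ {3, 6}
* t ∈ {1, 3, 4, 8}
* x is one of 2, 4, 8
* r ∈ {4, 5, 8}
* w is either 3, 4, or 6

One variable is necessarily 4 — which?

w

The 8 variables together cover exactly {1, 2, 3, 4, 5, 6, 7, 8} — 8 values for 8 variables — and 2 appears only in x's list, so x = 2.
The 7 still-open variables together cover exactly {1, 3, 4, 5, 6, 7, 8} — 7 values for 7 variables — and 7 appears only in u's list, so u = 7.
The 6 still-open variables draw from only 6 values {1, 3, 4, 5, 6, 8}, so each is used; only t can be 1, hence t = 1.
s and v between them cover only {3, 6} — a naked pair. Remove those values from q, w.
So 4 goes to w.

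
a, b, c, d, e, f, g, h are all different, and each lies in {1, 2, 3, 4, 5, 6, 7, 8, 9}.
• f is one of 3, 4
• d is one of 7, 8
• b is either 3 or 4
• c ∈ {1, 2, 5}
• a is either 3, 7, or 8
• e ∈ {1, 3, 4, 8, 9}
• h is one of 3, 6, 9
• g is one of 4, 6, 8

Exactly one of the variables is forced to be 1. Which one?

e

The 2 variables b and f are confined to {3, 4}, which locks those values in; drop them from a, e, g, h.
a and d between them cover only {7, 8} — a naked pair. Remove those values from e, g.
That leaves g = 6. Remove 6 from h.
That leaves h = 9. So e can't be 9.
So 1 goes to e.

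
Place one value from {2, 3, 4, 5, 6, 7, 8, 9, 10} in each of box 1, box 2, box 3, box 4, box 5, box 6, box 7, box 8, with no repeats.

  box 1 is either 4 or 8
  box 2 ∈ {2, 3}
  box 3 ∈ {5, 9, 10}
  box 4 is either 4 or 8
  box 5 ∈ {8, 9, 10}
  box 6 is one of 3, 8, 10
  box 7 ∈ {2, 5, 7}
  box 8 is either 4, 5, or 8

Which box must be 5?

The 8 variables together cover exactly {2, 3, 4, 5, 7, 8, 9, 10} — 8 values for 8 variables — and 7 appears only in box 7's list, so box 7 = 7.
The 7 still-open variables draw from only 7 values {2, 3, 4, 5, 8, 9, 10}, so each is used; only box 2 can be 2, hence box 2 = 2.
Among the 6 still-open variables, 3 fits only box 6 (and all 6 values in {3, 4, 5, 8, 9, 10} must be used), so box 6 = 3.
box 1 and box 4 between them cover only {4, 8} — a naked pair. Remove those values from box 5, box 8.
So 5 goes to box 8.

box 8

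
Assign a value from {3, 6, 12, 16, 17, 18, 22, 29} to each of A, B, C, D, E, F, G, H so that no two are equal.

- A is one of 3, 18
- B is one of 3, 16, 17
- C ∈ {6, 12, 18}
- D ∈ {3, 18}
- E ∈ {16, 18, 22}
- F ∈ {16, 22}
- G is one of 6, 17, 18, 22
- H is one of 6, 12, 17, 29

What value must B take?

17

The 8 variables together cover exactly {3, 6, 12, 16, 17, 18, 22, 29} — 8 values for 8 variables — and 29 appears only in H's list, so H = 29.
The 7 still-open variables draw from only 7 values {3, 6, 12, 16, 17, 18, 22}, so each is used; only C can be 12, hence C = 12.
The 6 still-open variables draw from only 6 values {3, 6, 16, 17, 18, 22}, so each is used; only G can be 6, hence G = 6.
The 5 still-open variables draw from only 5 values {3, 16, 17, 18, 22}, so each is used; only B can be 17, hence B = 17.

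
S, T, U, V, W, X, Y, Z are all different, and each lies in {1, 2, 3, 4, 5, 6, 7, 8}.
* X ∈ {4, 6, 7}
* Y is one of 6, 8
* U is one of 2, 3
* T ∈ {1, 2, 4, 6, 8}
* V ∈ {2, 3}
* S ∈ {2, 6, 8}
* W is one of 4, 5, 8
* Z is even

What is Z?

Among the 8 variables, 1 fits only T (and all 8 values in {1, 2, 3, 4, 5, 6, 7, 8} must be used), so T = 1.
The 7 still-open variables together cover exactly {2, 3, 4, 5, 6, 7, 8} — 7 values for 7 variables — and 5 appears only in W's list, so W = 5.
The 6 still-open variables draw from only 6 values {2, 3, 4, 6, 7, 8}, so each is used; only X can be 7, hence X = 7.
The 5 still-open variables together cover exactly {2, 3, 4, 6, 8} — 5 values for 5 variables — and 4 appears only in Z's list, so Z = 4.

4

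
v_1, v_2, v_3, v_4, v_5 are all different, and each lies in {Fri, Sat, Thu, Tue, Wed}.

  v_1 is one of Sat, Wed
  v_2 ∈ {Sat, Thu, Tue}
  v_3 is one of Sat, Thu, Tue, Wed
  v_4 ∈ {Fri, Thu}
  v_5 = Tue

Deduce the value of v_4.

v_5 has just one choice, so v_5 = Tue. So v_2, v_3 can't be Tue.
Among the 4 still-open variables, Fri fits only v_4 (and all 4 values in {Fri, Sat, Thu, Wed} must be used), so v_4 = Fri.

Fri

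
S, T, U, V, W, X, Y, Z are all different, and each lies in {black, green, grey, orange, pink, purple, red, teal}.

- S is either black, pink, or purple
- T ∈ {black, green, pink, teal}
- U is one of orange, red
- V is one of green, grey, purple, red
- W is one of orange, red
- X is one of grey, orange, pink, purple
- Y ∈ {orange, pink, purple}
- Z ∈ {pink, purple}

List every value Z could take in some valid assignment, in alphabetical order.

pink, purple

Among the 8 variables, teal fits only T (and all 8 values in {black, green, grey, orange, pink, purple, red, teal} must be used), so T = teal.
Among the 7 still-open variables, black fits only S (and all 7 values in {black, green, grey, orange, pink, purple, red} must be used), so S = black.
The 6 still-open variables draw from only 6 values {green, grey, orange, pink, purple, red}, so each is used; only V can be green, hence V = green.
The 5 still-open variables together cover exactly {grey, orange, pink, purple, red} — 5 values for 5 variables — and grey appears only in X's list, so X = grey.
U and W share exactly the 2 values {orange, red}; by pigeonhole those values go to them, so strike orange, red from Y.
No further eliminations apply; Z can still be any of pink, purple.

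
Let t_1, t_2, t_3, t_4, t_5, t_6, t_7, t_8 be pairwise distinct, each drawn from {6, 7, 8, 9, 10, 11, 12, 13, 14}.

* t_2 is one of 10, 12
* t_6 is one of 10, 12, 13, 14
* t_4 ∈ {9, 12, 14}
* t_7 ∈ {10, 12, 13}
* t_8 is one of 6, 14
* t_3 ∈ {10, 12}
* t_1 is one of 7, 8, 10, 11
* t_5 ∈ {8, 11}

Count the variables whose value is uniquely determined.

4

t_2 and t_3 between them cover only {10, 12} — a naked pair. Remove those values from t_1, t_4, t_6, t_7.
t_7 must be 13 (only option left). So t_6 can't be 13.
t_6 has just one choice, so t_6 = 14. Eliminate 14 elsewhere: t_4, t_8.
t_8 must be 6 (only option left).
That leaves t_4 = 9.
Determined: t_4=9, t_6=14, t_7=13, t_8=6. The other variables each still have more than one consistent value. That makes 4.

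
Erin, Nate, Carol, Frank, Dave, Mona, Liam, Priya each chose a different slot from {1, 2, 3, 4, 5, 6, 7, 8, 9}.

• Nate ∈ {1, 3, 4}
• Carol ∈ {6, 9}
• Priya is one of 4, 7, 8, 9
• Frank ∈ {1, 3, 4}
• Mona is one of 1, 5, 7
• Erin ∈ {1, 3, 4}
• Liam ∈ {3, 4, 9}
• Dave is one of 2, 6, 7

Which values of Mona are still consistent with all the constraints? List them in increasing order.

5, 7

Erin, Nate, Frank share exactly the 3 values {1, 3, 4}; by pigeonhole those values go to them, so strike 1, 3, 4 from Mona, Liam, Priya.
Liam must be 9 (only option left). Remove 9 from Carol, Priya.
Carol must be 6 (only option left). Strike 6 from Dave.
No further eliminations apply; Mona can still be any of 5, 7.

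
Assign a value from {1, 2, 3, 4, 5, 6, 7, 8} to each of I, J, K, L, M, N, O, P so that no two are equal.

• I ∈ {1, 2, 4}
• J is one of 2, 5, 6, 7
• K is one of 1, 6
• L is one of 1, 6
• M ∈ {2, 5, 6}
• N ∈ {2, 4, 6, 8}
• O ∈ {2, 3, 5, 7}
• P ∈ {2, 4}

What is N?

8

The 8 variables draw from only 8 values {1, 2, 3, 4, 5, 6, 7, 8}, so each is used; only O can be 3, hence O = 3.
The 7 still-open variables together cover exactly {1, 2, 4, 5, 6, 7, 8} — 7 values for 7 variables — and 7 appears only in J's list, so J = 7.
Among the 6 still-open variables, 5 fits only M (and all 6 values in {1, 2, 4, 5, 6, 8} must be used), so M = 5.
The 5 still-open variables together cover exactly {1, 2, 4, 6, 8} — 5 values for 5 variables — and 8 appears only in N's list, so N = 8.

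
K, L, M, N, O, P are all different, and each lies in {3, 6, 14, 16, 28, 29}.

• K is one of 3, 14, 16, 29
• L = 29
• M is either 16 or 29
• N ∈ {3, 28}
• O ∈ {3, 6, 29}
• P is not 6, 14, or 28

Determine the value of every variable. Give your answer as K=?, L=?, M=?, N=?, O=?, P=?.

K=14, L=29, M=16, N=28, O=6, P=3

L has just one choice, so L = 29. Strike 29 from K, M, O, P.
That leaves M = 16. Eliminate 16 elsewhere: K, P.
P has just one choice, so P = 3. Strike 3 from K, N, O.
K must be 14 (only option left).
That leaves N = 28.
O's domain is down to {6}, so O = 6.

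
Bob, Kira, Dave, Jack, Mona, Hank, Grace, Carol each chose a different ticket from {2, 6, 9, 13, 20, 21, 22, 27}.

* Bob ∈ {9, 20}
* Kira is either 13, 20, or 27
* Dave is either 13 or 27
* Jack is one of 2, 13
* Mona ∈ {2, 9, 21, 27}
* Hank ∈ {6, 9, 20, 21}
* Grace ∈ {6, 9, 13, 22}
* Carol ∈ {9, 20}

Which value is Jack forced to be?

The 8 variables together cover exactly {2, 6, 9, 13, 20, 21, 22, 27} — 8 values for 8 variables — and 22 appears only in Grace's list, so Grace = 22.
The 7 still-open variables together cover exactly {2, 6, 9, 13, 20, 21, 27} — 7 values for 7 variables — and 6 appears only in Hank's list, so Hank = 6.
The 6 still-open variables together cover exactly {2, 9, 13, 20, 21, 27} — 6 values for 6 variables — and 21 appears only in Mona's list, so Mona = 21.
The 5 still-open variables draw from only 5 values {2, 9, 13, 20, 27}, so each is used; only Jack can be 2, hence Jack = 2.

2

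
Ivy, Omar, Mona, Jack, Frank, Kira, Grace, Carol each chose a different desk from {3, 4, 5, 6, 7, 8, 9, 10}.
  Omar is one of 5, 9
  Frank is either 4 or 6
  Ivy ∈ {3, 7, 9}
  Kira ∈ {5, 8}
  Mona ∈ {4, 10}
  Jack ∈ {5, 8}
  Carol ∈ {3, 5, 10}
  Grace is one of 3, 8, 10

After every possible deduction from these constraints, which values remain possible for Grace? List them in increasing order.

3, 10

The 8 variables draw from only 8 values {3, 4, 5, 6, 7, 8, 9, 10}, so each is used; only Frank can be 6, hence Frank = 6.
The 7 still-open variables together cover exactly {3, 4, 5, 7, 8, 9, 10} — 7 values for 7 variables — and 4 appears only in Mona's list, so Mona = 4.
The 6 still-open variables draw from only 6 values {3, 5, 7, 8, 9, 10}, so each is used; only Ivy can be 7, hence Ivy = 7.
Among the 5 still-open variables, 9 fits only Omar (and all 5 values in {3, 5, 8, 9, 10} must be used), so Omar = 9.
Jack and Kira share exactly the 2 values {5, 8}; by pigeonhole those values go to them, so strike 5, 8 from Grace, Carol.
No further eliminations apply; Grace can still be any of 3, 10.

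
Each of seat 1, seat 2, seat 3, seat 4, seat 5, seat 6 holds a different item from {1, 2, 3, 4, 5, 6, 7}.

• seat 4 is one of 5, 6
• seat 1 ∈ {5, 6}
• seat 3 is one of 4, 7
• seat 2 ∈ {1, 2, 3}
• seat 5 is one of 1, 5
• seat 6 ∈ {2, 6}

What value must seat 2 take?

seat 1 and seat 4 share exactly the 2 values {5, 6}; by pigeonhole those values go to them, so strike 5, 6 from seat 5, seat 6.
seat 5 has just one choice, so seat 5 = 1. Remove 1 from seat 2.
seat 6 must be 2 (only option left). Remove 2 from seat 2.
So seat 2 = 3.

3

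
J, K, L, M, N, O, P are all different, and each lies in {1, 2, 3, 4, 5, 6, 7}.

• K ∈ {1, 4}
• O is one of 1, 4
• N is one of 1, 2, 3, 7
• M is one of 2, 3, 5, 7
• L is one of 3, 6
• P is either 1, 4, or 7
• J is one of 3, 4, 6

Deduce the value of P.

7

The 7 variables together cover exactly {1, 2, 3, 4, 5, 6, 7} — 7 values for 7 variables — and 5 appears only in M's list, so M = 5.
The 6 still-open variables draw from only 6 values {1, 2, 3, 4, 6, 7}, so each is used; only N can be 2, hence N = 2.
The 5 still-open variables together cover exactly {1, 3, 4, 6, 7} — 5 values for 5 variables — and 7 appears only in P's list, so P = 7.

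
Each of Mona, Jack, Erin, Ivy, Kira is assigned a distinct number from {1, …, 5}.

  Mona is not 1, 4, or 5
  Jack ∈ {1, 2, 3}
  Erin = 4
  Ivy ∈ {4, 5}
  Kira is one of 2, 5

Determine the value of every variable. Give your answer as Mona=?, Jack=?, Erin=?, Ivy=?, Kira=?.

Erin must be 4 (only option left). Strike 4 from Ivy.
Ivy has just one choice, so Ivy = 5. Eliminate 5 elsewhere: Kira.
That leaves Kira = 2. So Mona, Jack can't be 2.
Mona has just one choice, so Mona = 3. Strike 3 from Jack.
That leaves Jack = 1.

Mona=3, Jack=1, Erin=4, Ivy=5, Kira=2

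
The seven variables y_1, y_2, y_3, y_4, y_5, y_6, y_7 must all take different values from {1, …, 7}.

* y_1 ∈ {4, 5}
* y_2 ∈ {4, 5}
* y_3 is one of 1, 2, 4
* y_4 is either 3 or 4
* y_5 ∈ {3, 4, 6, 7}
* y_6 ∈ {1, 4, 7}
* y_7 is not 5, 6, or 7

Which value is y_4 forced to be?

Among the 7 variables, 6 fits only y_5 (and all 7 values in {1, 2, 3, 4, 5, 6, 7} must be used), so y_5 = 6.
The 6 still-open variables draw from only 6 values {1, 2, 3, 4, 5, 7}, so each is used; only y_6 can be 7, hence y_6 = 7.
The 2 variables y_1 and y_2 are confined to {4, 5}, which locks those values in; drop them from y_3, y_4, y_7.
So y_4 = 3.

3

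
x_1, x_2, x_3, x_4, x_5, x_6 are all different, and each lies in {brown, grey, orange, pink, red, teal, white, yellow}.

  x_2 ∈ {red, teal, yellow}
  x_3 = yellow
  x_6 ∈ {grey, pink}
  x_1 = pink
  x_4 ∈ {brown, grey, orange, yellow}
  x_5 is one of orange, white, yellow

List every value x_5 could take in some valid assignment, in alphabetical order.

x_1 has just one choice, so x_1 = pink. Strike pink from x_6.
x_3 must be yellow (only option left). So x_2, x_4, x_5 can't be yellow.
x_6's domain is down to {grey}, so x_6 = grey. Eliminate grey elsewhere: x_4.
No further eliminations apply; x_5 can still be any of orange, white.

orange, white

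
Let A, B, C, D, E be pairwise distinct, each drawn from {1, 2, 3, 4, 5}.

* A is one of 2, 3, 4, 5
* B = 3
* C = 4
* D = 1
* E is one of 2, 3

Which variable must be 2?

B's domain is down to {3}, so B = 3. So A, E can't be 3.
So 2 goes to E.

E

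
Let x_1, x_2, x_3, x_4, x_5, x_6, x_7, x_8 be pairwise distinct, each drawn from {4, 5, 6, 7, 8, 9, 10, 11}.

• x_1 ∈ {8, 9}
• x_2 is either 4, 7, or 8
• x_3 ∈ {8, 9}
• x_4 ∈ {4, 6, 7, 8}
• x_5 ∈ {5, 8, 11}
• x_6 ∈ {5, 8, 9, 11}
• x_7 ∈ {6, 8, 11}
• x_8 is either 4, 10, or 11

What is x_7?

The 8 variables draw from only 8 values {4, 5, 6, 7, 8, 9, 10, 11}, so each is used; only x_8 can be 10, hence x_8 = 10.
x_1 and x_3 between them cover only {8, 9} — a naked pair. Remove those values from x_2, x_4, x_5, x_6, x_7.
The 2 variables x_5 and x_6 are confined to {5, 11}, which locks those values in; drop them from x_7.
So x_7 = 6.

6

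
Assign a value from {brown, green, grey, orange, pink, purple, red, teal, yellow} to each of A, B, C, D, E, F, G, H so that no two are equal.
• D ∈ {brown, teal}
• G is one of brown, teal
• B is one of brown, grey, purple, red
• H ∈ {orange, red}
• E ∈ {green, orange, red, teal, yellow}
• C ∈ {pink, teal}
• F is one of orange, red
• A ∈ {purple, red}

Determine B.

The 2 variables D and G are confined to {brown, teal}, which locks those values in; drop them from B, C, E.
That leaves C = pink.
The 2 variables F and H are confined to {orange, red}, which locks those values in; drop them from A, B, E.
That leaves A = purple. Strike purple from B.
So B = grey.

grey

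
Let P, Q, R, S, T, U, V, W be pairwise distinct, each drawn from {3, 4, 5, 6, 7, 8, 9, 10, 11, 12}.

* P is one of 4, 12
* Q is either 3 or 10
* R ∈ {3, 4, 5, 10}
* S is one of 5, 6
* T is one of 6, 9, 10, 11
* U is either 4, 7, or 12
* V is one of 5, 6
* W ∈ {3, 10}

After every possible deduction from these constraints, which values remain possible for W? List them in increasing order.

3, 10

Q and W share exactly the 2 values {3, 10}; by pigeonhole those values go to them, so strike 3, 10 from R, T.
The 2 variables S and V are confined to {5, 6}, which locks those values in; drop them from R, T.
That leaves R = 4. So P, U can't be 4.
That leaves P = 12. Eliminate 12 elsewhere: U.
That leaves U = 7.
No further eliminations apply; W can still be any of 3, 10.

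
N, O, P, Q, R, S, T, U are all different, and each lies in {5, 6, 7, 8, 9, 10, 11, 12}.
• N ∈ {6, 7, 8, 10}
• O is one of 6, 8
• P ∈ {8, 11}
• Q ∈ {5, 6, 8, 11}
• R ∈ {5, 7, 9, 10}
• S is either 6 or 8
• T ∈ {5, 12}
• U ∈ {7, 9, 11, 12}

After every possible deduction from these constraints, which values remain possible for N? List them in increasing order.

O and S between them cover only {6, 8} — a naked pair. Remove those values from N, P, Q.
P has just one choice, so P = 11. So Q, U can't be 11.
Q has just one choice, so Q = 5. So R, T can't be 5.
That leaves T = 12. Remove 12 from U.
No further eliminations apply; N can still be any of 7, 10.

7, 10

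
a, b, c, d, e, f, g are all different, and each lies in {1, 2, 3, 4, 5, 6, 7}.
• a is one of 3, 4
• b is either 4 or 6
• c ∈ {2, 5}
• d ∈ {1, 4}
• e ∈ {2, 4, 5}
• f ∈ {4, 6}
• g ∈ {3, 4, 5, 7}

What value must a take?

Among the 7 variables, 1 fits only d (and all 7 values in {1, 2, 3, 4, 5, 6, 7} must be used), so d = 1.
The 6 still-open variables together cover exactly {2, 3, 4, 5, 6, 7} — 6 values for 6 variables — and 7 appears only in g's list, so g = 7.
The 5 still-open variables draw from only 5 values {2, 3, 4, 5, 6}, so each is used; only a can be 3, hence a = 3.

3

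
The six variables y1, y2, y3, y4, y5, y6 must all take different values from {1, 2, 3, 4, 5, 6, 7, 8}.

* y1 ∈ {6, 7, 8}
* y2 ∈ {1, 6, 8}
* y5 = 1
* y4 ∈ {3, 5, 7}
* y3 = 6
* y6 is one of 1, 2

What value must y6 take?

y3 must be 6 (only option left). Eliminate 6 elsewhere: y1, y2.
That leaves y5 = 1. Eliminate 1 elsewhere: y2, y6.
So y6 = 2.

2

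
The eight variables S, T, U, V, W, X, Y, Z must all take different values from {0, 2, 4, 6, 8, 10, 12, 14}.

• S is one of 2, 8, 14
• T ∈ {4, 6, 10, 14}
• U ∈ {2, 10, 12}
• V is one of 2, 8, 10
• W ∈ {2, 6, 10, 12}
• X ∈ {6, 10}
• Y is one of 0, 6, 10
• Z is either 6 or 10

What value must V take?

The 8 variables draw from only 8 values {0, 2, 4, 6, 8, 10, 12, 14}, so each is used; only Y can be 0, hence Y = 0.
Among the 7 still-open variables, 4 fits only T (and all 7 values in {2, 4, 6, 8, 10, 12, 14} must be used), so T = 4.
The 6 still-open variables together cover exactly {2, 6, 8, 10, 12, 14} — 6 values for 6 variables — and 14 appears only in S's list, so S = 14.
The 5 still-open variables together cover exactly {2, 6, 8, 10, 12} — 5 values for 5 variables — and 8 appears only in V's list, so V = 8.

8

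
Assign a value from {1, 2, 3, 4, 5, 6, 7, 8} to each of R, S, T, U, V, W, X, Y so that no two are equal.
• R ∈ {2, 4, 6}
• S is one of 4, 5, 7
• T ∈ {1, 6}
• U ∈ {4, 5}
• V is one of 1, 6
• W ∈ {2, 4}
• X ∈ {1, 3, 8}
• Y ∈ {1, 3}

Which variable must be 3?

Y

The 8 variables together cover exactly {1, 2, 3, 4, 5, 6, 7, 8} — 8 values for 8 variables — and 7 appears only in S's list, so S = 7.
Among the 7 still-open variables, 5 fits only U (and all 7 values in {1, 2, 3, 4, 5, 6, 8} must be used), so U = 5.
Among the 6 still-open variables, 8 fits only X (and all 6 values in {1, 2, 3, 4, 6, 8} must be used), so X = 8.
The 5 still-open variables draw from only 5 values {1, 2, 3, 4, 6}, so each is used; only Y can be 3, hence Y = 3.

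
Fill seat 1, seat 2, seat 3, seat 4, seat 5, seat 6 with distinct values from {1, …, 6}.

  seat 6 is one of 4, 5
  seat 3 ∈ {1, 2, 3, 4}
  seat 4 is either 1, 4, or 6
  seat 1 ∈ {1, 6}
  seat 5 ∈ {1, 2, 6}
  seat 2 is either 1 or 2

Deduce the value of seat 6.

The 6 variables draw from only 6 values {1, 2, 3, 4, 5, 6}, so each is used; only seat 3 can be 3, hence seat 3 = 3.
The 5 still-open variables together cover exactly {1, 2, 4, 5, 6} — 5 values for 5 variables — and 5 appears only in seat 6's list, so seat 6 = 5.

5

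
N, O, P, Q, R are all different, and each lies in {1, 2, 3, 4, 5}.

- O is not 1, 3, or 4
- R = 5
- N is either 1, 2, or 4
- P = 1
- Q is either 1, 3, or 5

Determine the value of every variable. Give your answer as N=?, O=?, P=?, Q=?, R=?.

N=4, O=2, P=1, Q=3, R=5

P has just one choice, so P = 1. So N, Q can't be 1.
R's domain is down to {5}, so R = 5. Eliminate 5 elsewhere: O, Q.
O's domain is down to {2}, so O = 2. Strike 2 from N.
Q must be 3 (only option left).
N must be 4 (only option left).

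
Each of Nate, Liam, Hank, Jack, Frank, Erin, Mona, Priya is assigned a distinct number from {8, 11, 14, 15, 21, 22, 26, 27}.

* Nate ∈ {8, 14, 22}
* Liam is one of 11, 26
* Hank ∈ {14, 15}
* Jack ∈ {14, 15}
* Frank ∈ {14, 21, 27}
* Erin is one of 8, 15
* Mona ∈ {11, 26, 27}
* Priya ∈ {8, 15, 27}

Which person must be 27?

Priya

The 8 variables draw from only 8 values {8, 11, 14, 15, 21, 22, 26, 27}, so each is used; only Frank can be 21, hence Frank = 21.
The 7 still-open variables draw from only 7 values {8, 11, 14, 15, 22, 26, 27}, so each is used; only Nate can be 22, hence Nate = 22.
Hank and Jack share exactly the 2 values {14, 15}; by pigeonhole those values go to them, so strike 14, 15 from Erin, Priya.
Erin's domain is down to {8}, so Erin = 8. Strike 8 from Priya.
So 27 goes to Priya.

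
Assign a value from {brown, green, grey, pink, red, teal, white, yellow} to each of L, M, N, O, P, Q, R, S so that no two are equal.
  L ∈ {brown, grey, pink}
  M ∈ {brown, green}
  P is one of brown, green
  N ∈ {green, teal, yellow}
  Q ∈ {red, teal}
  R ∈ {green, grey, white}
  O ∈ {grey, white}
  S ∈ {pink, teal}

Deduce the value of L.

pink

Among the 8 variables, red fits only Q (and all 8 values in {brown, green, grey, pink, red, teal, white, yellow} must be used), so Q = red.
The 7 still-open variables draw from only 7 values {brown, green, grey, pink, teal, white, yellow}, so each is used; only N can be yellow, hence N = yellow.
The 6 still-open variables draw from only 6 values {brown, green, grey, pink, teal, white}, so each is used; only S can be teal, hence S = teal.
The 5 still-open variables draw from only 5 values {brown, green, grey, pink, white}, so each is used; only L can be pink, hence L = pink.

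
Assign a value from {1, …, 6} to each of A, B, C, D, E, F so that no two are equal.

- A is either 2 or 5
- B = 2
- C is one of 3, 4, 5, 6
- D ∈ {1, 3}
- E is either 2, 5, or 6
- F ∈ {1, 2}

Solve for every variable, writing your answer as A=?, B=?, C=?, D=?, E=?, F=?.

A=5, B=2, C=4, D=3, E=6, F=1

B's domain is down to {2}, so B = 2. So A, E, F can't be 2.
F must be 1 (only option left). Remove 1 from D.
A must be 5 (only option left). So C, E can't be 5.
D's domain is down to {3}, so D = 3. Eliminate 3 elsewhere: C.
E has just one choice, so E = 6. Remove 6 from C.
C's domain is down to {4}, so C = 4.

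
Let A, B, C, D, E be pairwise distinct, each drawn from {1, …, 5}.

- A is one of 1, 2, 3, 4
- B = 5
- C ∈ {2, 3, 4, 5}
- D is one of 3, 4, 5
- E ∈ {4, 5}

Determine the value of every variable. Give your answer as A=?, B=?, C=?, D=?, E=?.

B's domain is down to {5}, so B = 5. Eliminate 5 elsewhere: C, D, E.
E has just one choice, so E = 4. Strike 4 from A, C, D.
D has just one choice, so D = 3. Remove 3 from A, C.
C must be 2 (only option left). Remove 2 from A.
A must be 1 (only option left).

A=1, B=5, C=2, D=3, E=4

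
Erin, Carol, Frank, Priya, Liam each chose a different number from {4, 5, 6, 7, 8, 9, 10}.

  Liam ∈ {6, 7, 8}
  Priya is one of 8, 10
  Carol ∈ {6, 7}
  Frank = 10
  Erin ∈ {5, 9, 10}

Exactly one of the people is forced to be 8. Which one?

Frank must be 10 (only option left). Eliminate 10 elsewhere: Erin, Priya.
So 8 goes to Priya.

Priya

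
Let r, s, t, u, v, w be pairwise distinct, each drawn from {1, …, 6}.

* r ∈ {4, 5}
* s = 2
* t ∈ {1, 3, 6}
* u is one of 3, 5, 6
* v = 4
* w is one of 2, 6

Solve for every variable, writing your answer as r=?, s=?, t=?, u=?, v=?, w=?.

s has just one choice, so s = 2. Strike 2 from w.
That leaves v = 4. Strike 4 from r.
w's domain is down to {6}, so w = 6. Remove 6 from t, u.
r's domain is down to {5}, so r = 5. So u can't be 5.
u has just one choice, so u = 3. So t can't be 3.
t must be 1 (only option left).

r=5, s=2, t=1, u=3, v=4, w=6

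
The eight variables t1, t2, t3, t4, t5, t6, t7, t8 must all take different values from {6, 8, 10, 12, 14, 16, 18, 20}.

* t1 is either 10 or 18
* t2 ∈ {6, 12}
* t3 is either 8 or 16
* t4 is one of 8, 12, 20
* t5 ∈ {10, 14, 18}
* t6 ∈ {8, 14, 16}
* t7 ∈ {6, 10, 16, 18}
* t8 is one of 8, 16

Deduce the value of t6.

14

The 8 variables draw from only 8 values {6, 8, 10, 12, 14, 16, 18, 20}, so each is used; only t4 can be 20, hence t4 = 20.
The 7 still-open variables together cover exactly {6, 8, 10, 12, 14, 16, 18} — 7 values for 7 variables — and 12 appears only in t2's list, so t2 = 12.
Among the 6 still-open variables, 6 fits only t7 (and all 6 values in {6, 8, 10, 14, 16, 18} must be used), so t7 = 6.
The 2 variables t3 and t8 are confined to {8, 16}, which locks those values in; drop them from t6.
So t6 = 14.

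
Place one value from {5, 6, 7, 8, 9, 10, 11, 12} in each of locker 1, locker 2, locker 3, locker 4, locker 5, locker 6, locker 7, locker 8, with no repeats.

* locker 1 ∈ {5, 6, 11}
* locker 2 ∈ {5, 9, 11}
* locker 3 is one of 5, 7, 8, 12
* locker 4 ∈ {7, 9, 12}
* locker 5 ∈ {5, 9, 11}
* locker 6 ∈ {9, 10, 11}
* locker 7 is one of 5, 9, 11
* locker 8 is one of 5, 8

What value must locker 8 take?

8

Among the 8 variables, 6 fits only locker 1 (and all 8 values in {5, 6, 7, 8, 9, 10, 11, 12} must be used), so locker 1 = 6.
The 7 still-open variables together cover exactly {5, 7, 8, 9, 10, 11, 12} — 7 values for 7 variables — and 10 appears only in locker 6's list, so locker 6 = 10.
The 3 variables locker 2, locker 5, locker 7 are confined to {5, 9, 11}, which locks those values in; drop them from locker 3, locker 4, locker 8.
So locker 8 = 8.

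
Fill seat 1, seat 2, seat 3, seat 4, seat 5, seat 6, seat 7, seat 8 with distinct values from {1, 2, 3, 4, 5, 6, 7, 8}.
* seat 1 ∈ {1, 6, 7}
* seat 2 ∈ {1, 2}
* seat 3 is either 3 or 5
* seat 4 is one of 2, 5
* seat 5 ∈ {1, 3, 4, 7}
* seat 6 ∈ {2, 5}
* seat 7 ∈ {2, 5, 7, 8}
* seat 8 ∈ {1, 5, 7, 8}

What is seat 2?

1

Among the 8 variables, 4 fits only seat 5 (and all 8 values in {1, 2, 3, 4, 5, 6, 7, 8} must be used), so seat 5 = 4.
Among the 7 still-open variables, 3 fits only seat 3 (and all 7 values in {1, 2, 3, 5, 6, 7, 8} must be used), so seat 3 = 3.
Among the 6 still-open variables, 6 fits only seat 1 (and all 6 values in {1, 2, 5, 6, 7, 8} must be used), so seat 1 = 6.
The 2 variables seat 4 and seat 6 are confined to {2, 5}, which locks those values in; drop them from seat 2, seat 7, seat 8.
So seat 2 = 1.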